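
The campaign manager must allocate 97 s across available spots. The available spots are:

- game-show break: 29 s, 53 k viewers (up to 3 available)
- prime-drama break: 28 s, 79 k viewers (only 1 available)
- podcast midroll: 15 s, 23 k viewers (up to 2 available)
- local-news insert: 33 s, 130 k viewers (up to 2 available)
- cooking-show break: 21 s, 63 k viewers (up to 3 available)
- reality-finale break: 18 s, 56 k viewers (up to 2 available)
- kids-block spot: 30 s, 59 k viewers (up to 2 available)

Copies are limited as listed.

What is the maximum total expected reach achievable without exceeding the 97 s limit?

Ranking by ratio (expected reach/s): local-news insert 3.94, reality-finale break 3.11, cooking-show break 3.00, prime-drama break 2.82.
A density-first pass picks 2×local-news insert + reality-finale break — 316 at 84 s.
Replace reality-finale break with prime-drama break: the trade gains 23 net, giving 339 at 94 s.
No other feasible combination exceeds 339.

339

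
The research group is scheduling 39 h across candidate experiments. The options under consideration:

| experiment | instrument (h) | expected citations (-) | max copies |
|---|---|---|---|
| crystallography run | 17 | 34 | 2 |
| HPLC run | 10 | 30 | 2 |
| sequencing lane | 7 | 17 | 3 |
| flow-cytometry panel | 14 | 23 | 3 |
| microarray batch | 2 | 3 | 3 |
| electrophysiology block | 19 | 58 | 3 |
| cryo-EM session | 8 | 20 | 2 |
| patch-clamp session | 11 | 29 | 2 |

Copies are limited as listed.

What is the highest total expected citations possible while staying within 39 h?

Ranking by ratio (expected citations/h): electrophysiology block 3.05, HPLC run 3.00, patch-clamp session 2.64, cryo-EM session 2.50.
Filling by ratio: 2×electrophysiology block for 116, with 1 h left unused.
Replace electrophysiology block with 2×HPLC run: the trade gains 2 net, giving 118 at 39 h.
Every other selection either busts 39 h or exceeds an availability limit or fails to beat 118.

118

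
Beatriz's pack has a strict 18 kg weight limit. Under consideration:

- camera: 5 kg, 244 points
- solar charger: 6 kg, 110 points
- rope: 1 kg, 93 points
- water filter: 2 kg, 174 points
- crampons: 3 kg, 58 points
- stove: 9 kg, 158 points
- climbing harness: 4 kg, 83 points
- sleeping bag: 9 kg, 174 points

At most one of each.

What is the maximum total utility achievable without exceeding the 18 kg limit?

704

By utility per kg: rope 93.00, water filter 87.00, camera 48.80, climbing harness 20.75 lead.
A density-first pass picks camera + rope + water filter + crampons + climbing harness — 652 at 15 kg.
Replace crampons with solar charger: the trade gains 52 net, giving 704 at 18 kg.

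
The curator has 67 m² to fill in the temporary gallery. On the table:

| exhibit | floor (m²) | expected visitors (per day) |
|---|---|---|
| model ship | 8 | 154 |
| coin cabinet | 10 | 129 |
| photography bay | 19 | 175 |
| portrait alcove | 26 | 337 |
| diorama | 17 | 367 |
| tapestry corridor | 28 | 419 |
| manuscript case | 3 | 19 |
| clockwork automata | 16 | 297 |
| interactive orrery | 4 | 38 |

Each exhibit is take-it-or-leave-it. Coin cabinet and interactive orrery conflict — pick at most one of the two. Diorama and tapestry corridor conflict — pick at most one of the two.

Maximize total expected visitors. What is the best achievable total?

Best packing: model ship + portrait alcove + diorama + clockwork automata — 67 m², 1155 total.

1155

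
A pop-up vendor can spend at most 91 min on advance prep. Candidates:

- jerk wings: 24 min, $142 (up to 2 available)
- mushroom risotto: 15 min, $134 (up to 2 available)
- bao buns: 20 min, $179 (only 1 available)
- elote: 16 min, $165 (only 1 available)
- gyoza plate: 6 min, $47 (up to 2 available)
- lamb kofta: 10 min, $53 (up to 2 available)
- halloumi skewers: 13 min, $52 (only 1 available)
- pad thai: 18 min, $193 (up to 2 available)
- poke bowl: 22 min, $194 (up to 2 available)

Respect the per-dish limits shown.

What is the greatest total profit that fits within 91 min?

879

Taking the top-ratio dishes first gives mushroom risotto + bao buns + elote + 2×pad thai for 864 (87 min).
Replace bao buns with poke bowl: the trade gains 15 net, giving 879 at 89 min.
Nothing else within 91 min beats 879.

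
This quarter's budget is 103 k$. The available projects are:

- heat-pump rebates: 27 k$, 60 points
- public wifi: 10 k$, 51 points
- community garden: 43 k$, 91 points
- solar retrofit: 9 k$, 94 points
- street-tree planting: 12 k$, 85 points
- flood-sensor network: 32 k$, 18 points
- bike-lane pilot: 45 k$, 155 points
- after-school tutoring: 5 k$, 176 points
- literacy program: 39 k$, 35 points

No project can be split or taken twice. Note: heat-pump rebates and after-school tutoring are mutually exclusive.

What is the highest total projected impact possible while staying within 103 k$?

561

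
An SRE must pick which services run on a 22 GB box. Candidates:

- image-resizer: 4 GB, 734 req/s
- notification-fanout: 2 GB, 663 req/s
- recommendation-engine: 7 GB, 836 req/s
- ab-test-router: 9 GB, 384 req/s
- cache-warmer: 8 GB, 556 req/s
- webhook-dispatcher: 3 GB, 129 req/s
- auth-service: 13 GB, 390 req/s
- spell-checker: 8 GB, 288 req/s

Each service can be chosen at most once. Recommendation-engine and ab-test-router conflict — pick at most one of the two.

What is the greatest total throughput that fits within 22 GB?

2789

By throughput per GB: notification-fanout 331.50, image-resizer 183.50, recommendation-engine 119.43, cache-warmer 69.50 lead.
The ratio ordering already packs tightly: image-resizer + notification-fanout + recommendation-engine + cache-warmer, 21 GB, 2789.
No other feasible combination exceeds 2789.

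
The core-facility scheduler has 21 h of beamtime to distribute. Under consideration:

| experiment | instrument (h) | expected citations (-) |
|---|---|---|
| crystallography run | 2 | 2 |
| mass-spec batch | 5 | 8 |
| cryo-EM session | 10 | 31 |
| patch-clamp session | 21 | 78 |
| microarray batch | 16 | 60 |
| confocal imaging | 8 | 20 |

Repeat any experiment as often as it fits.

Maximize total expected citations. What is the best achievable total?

78

Taking the top-ratio experiments first gives mass-spec batch + microarray batch for 68 (21 h).
Replace mass-spec batch and microarray batch with patch-clamp session: the trade gains 10 net, giving 78 at 21 h.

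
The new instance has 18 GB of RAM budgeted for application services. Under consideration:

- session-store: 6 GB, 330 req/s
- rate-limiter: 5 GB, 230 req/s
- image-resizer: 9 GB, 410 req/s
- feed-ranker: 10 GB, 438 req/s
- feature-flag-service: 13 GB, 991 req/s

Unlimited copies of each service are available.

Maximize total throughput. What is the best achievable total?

Taking rate-limiter + feature-flag-service: 18 GB used, 1221 in throughput.

1221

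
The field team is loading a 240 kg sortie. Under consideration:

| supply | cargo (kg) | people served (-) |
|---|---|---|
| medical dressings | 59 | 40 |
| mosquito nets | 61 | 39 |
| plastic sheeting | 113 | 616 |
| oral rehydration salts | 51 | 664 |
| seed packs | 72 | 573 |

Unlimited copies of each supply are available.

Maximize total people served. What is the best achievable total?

2656

Best packing: 4×oral rehydration salts — 204 kg, 2656 total.
Every other selection either busts 240 kg or fails to beat 2656.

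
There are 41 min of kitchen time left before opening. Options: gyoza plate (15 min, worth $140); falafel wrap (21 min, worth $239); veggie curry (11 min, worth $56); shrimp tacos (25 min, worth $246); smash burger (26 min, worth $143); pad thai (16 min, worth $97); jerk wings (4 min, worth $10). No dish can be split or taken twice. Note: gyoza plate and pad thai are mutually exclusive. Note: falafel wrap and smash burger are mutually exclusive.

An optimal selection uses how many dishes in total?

Optimal total is 389.
One optimal bundle: gyoza plate + falafel wrap + jerk wings (40 min).
Any selection reaching 389 contains exactly 3 dishes.

3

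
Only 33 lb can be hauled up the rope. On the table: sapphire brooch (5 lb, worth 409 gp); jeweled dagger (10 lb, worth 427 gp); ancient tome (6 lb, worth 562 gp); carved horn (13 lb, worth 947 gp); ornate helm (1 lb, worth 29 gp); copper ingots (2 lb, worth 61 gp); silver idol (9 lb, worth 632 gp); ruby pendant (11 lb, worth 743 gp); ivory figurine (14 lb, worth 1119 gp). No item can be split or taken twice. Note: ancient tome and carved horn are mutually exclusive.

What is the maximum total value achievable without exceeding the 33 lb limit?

Greedy by ratio would take sapphire brooch + ancient tome + ornate helm + copper ingots + ivory figurine: 28 lb used, total 2180.
Dropping ancient tome and copper ingots frees 8 lb; slotting in carved horn (13 lb) lifts the total to 2504 at 33 lb.
Next best is ancient tome + copper ingots + ruby pendant + ivory figurine at 2485 (33 lb) — short by 19.

2504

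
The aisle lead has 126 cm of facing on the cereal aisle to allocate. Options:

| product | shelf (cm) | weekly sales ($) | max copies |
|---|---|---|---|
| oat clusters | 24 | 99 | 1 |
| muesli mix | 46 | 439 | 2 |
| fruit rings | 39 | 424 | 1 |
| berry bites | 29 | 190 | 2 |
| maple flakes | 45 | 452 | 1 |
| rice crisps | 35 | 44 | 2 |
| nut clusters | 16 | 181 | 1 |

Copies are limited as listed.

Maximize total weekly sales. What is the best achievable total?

1156

Ranking by ratio (weekly sales/cm): nut clusters 11.31, fruit rings 10.87, maple flakes 10.04, muesli mix 9.54.
Taking oat clusters + fruit rings + maple flakes + nut clusters: 124 cm used, 1156 in weekly sales.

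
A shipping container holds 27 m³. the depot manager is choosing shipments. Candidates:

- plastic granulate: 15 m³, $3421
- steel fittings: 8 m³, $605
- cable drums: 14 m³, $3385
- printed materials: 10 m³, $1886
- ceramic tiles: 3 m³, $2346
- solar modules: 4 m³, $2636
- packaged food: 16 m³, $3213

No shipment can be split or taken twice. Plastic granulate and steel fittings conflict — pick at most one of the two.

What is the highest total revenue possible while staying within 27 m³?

8403

Density check — ceramic tiles 782.00, solar modules 659.00, cable drums 241.79 are the best per m³.
Taking the top-ratio shipments first gives cable drums + ceramic tiles + solar modules for 8367 (21 m³).
The 14 m³ tied up in cable drums is better spent on plastic granulate — total rises to 8403 (22 m³).
An exhaustive check of the 128 subsets confirms 8403.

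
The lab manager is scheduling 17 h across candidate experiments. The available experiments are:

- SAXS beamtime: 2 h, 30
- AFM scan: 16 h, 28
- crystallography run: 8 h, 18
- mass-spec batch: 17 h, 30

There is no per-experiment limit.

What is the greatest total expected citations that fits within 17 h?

240

Best packing: 8×SAXS beamtime — 16 h, 240 total.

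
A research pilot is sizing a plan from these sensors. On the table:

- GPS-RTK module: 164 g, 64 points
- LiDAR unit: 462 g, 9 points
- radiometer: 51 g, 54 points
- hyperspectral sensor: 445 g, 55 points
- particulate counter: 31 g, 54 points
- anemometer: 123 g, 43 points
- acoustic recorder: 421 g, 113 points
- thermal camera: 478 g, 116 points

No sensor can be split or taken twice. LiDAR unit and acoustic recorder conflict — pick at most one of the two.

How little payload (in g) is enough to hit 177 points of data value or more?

Minimise g subject to total data value ≥ 177.
GPS-RTK module + radiometer + particulate counter + anemometer: 215 data value at 369 g.
Below 369 g the best achievable stays under 177.

369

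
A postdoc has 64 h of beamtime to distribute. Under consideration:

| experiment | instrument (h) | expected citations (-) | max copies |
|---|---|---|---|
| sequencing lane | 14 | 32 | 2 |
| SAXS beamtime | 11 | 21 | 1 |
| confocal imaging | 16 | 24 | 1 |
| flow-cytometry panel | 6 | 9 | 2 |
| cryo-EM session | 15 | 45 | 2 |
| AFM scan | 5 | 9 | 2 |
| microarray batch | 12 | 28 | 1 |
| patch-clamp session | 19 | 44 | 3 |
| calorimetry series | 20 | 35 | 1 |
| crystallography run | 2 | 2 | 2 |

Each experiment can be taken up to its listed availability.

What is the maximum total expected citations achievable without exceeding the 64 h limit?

The ratio heuristic lands on 2×cryo-EM session + microarray batch + patch-clamp session + crystallography run (164) but leaves 1 h idle.
The 14 h tied up in microarray batch and crystallography run is better spent on sequencing lane — total rises to 166 (63 h).
No other feasible combination exceeds 166.

166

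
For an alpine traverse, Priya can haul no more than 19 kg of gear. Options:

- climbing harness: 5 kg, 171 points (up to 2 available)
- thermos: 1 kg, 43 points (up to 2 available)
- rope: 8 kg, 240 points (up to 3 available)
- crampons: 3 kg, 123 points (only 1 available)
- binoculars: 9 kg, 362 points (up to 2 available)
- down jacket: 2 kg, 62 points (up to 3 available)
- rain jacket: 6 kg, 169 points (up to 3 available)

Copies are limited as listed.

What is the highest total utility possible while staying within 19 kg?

767

A density-first pass picks climbing harness + 2×thermos + crampons + binoculars — 742 at 19 kg.
Replace climbing harness and thermos and crampons with binoculars: the trade gains 25 net, giving 767 at 19 kg.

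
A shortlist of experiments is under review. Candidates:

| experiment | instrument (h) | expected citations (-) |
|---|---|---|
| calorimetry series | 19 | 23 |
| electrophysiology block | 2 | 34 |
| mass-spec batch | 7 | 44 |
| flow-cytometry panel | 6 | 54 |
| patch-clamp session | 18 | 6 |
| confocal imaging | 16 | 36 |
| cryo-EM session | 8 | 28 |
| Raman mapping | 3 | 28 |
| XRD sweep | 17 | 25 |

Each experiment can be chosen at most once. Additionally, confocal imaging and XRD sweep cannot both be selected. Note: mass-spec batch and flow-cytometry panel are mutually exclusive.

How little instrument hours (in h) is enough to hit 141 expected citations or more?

19

Minimise h subject to total expected citations ≥ 141.
Taking electrophysiology block + flow-cytometry panel + cryo-EM session + Raman mapping gives 144 (≥ 141) for 19 h.
Any bundle with less than 19 h falls short of 141.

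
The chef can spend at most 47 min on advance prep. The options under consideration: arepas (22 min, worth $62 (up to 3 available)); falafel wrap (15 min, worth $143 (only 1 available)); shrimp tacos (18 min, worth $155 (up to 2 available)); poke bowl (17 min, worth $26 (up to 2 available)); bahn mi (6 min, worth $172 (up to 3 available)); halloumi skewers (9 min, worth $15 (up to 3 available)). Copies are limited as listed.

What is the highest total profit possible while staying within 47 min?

By profit per min: bahn mi 28.67, falafel wrap 9.53, shrimp tacos 8.61 lead.
Filling by ratio: falafel wrap + 3×bahn mi + halloumi skewers for 674, with 5 min left unused.
Dropping falafel wrap frees 15 min; slotting in shrimp tacos (18 min) lifts the total to 686 at 45 min.

686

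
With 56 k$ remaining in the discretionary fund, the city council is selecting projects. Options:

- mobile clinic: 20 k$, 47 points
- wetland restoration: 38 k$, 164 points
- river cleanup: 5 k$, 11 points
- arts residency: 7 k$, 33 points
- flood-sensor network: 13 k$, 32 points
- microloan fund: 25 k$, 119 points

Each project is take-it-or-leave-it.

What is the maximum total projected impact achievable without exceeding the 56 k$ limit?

208

Greedy by ratio would take river cleanup + arts residency + flood-sensor network + microloan fund: 50 k$ used, total 195.
Dropping flood-sensor network and microloan fund frees 38 k$; slotting in wetland restoration (38 k$) lifts the total to 208 at 50 k$.
The closest alternative, wetland restoration + river cleanup + flood-sensor network, reaches only 207.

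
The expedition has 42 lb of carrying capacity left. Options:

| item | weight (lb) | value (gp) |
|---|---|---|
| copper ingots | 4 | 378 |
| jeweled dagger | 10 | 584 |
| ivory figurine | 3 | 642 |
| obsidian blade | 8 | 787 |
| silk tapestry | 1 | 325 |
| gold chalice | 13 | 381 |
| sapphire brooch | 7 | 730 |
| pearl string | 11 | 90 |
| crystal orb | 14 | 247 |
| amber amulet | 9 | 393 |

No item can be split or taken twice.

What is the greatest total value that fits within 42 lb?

The ratio ordering already packs tightly: copper ingots + jeweled dagger + ivory figurine + obsidian blade + silk tapestry + sapphire brooch + amber amulet, 42 lb, 3839.
An exhaustive check of the 1024 subsets confirms 3839.

3839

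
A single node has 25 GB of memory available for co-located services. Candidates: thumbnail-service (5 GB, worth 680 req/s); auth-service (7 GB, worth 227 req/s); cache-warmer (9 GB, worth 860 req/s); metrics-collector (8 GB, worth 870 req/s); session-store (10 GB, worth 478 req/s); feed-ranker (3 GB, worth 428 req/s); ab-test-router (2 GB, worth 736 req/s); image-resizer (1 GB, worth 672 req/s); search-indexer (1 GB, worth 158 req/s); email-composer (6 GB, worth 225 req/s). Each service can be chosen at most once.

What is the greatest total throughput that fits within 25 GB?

Filling by ratio: thumbnail-service + metrics-collector + feed-ranker + ab-test-router + image-resizer + search-indexer for 3544, with 5 GB left unused.
Dropping feed-ranker and search-indexer frees 4 GB; slotting in cache-warmer (9 GB) lifts the total to 3818 at 25 GB.
Runner-up cache-warmer + metrics-collector + feed-ranker + ab-test-router + image-resizer + search-indexer tops out at 3724.

3818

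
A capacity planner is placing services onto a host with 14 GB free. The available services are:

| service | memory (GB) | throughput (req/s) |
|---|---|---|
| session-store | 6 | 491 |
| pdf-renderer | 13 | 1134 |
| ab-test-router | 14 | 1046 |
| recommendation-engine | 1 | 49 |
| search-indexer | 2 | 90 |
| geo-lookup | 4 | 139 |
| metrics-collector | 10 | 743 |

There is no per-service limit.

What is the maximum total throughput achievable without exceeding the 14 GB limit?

Taking pdf-renderer + recommendation-engine: 14 GB used, 1183 in throughput.

1183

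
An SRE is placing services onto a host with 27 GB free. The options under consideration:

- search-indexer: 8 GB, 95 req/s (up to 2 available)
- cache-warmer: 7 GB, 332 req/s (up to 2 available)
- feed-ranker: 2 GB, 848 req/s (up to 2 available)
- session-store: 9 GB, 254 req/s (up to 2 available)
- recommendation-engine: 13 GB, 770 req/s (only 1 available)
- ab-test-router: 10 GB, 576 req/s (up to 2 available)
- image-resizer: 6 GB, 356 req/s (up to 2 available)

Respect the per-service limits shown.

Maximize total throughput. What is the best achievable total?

3042

Filling by ratio: 2×feed-ranker + ab-test-router + 2×image-resizer for 2984, with 1 GB left unused.
The 12 GB tied up in 2×image-resizer is better spent on recommendation-engine — total rises to 3042 (27 GB).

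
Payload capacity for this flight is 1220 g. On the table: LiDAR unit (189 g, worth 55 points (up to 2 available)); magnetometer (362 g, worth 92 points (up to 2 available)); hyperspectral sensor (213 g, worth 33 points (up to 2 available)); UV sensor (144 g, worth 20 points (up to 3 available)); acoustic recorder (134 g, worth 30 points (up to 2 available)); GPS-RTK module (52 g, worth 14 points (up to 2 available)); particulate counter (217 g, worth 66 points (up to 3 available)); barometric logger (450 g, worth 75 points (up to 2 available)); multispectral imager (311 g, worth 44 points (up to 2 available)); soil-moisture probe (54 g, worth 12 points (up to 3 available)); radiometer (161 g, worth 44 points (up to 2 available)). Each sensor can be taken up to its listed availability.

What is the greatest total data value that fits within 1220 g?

Taking the top-ratio sensors first gives 2×LiDAR unit + 3×particulate counter + radiometer for 352 (1190 g).
The 189 g tied up in LiDAR unit is better spent on GPS-RTK module + radiometer — total rises to 355 (1214 g).
No other feasible combination exceeds 355.

355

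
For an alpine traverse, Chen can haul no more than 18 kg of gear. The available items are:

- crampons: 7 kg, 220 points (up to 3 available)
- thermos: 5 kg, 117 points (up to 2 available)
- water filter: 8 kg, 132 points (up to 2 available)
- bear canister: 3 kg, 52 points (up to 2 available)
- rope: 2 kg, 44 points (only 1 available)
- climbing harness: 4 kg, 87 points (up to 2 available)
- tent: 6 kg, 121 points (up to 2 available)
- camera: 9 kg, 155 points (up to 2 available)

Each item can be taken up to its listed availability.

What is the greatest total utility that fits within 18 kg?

By utility per kg: crampons 31.43, thermos 23.40, rope 22.00, climbing harness 21.75 lead.
Filling by ratio: 2×crampons + rope for 484, with 2 kg left unused.
Dropping rope frees 2 kg; slotting in climbing harness (4 kg) lifts the total to 527 at 18 kg.

527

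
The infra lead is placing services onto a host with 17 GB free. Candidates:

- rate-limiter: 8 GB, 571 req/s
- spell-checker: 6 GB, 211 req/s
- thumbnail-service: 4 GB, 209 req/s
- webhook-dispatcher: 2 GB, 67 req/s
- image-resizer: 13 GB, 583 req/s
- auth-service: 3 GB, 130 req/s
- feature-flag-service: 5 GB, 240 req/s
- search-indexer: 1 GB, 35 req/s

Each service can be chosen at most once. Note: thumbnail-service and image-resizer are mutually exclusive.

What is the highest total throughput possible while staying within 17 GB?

Ranking by ratio (throughput/GB): rate-limiter 71.38, thumbnail-service 52.25, feature-flag-service 48.00.
The ratio ordering already packs tightly: rate-limiter + thumbnail-service + feature-flag-service, 17 GB, 1020.
Next best is rate-limiter + thumbnail-service + webhook-dispatcher + auth-service at 977 (17 GB) — short by 43.

1020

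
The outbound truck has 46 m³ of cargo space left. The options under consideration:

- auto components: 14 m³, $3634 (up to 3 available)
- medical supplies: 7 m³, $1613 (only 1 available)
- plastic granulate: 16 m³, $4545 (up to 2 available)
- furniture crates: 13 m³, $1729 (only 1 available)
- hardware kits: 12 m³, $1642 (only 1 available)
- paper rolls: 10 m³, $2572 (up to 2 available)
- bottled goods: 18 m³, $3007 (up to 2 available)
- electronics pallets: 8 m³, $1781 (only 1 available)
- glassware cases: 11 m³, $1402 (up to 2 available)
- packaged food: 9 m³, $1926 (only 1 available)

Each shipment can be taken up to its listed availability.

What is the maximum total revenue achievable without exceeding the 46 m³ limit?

The ratio ordering already packs tightly: auto components + 2×plastic granulate, 46 m³, 12724.

12724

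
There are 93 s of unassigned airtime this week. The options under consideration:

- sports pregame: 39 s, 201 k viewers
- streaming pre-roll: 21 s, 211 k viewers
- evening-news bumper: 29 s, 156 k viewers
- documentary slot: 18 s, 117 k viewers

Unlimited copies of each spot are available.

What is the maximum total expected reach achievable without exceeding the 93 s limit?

844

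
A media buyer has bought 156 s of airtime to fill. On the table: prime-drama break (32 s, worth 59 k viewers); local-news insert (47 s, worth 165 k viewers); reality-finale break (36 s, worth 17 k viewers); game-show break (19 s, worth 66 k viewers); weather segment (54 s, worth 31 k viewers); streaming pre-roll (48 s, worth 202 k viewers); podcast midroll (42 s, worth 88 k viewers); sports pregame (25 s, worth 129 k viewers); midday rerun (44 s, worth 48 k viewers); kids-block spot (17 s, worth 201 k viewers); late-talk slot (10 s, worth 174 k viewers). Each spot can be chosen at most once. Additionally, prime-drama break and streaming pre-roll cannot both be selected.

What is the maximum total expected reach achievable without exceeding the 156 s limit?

Best packing: local-news insert + streaming pre-roll + sports pregame + kids-block spot + late-talk slot — 147 s, 871 total.
Runner-up local-news insert + game-show break + streaming pre-roll + kids-block spot + late-talk slot tops out at 808.

871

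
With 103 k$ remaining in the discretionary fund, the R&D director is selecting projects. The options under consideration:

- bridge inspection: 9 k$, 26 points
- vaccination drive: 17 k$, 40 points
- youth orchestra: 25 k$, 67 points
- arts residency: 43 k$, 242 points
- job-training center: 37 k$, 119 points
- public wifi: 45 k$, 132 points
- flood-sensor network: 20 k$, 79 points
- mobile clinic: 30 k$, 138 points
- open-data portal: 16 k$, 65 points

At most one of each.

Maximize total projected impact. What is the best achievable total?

485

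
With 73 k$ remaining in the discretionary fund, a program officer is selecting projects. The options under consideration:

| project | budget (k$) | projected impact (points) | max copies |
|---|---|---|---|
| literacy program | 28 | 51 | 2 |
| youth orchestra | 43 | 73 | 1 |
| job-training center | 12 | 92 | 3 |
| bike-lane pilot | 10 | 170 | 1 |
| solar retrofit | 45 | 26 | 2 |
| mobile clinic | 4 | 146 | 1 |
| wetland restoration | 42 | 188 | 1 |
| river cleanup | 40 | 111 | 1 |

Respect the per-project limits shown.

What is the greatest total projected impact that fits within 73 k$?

596

Ranking by ratio (projected impact/k$): mobile clinic 36.50, bike-lane pilot 17.00, job-training center 7.67, wetland restoration 4.48.
Taking the top-ratio projects first gives 3×job-training center + bike-lane pilot + mobile clinic for 592 (50 k$).
Replace 2×job-training center with wetland restoration: the trade gains 4 net, giving 596 at 68 k$.
Every other selection either busts 73 k$ or exceeds an availability limit or fails to beat 596.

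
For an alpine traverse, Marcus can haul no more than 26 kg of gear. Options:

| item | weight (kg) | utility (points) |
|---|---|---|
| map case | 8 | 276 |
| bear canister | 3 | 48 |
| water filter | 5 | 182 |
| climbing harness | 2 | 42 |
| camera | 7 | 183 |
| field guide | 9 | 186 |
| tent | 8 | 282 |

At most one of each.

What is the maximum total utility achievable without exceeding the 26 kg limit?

Density check — water filter 36.40, tent 35.25, map case 34.50, camera 26.14 are the best per kg.
The ratio ordering already packs tightly: map case + bear canister + water filter + climbing harness + tent, 26 kg, 830.
No other feasible combination exceeds 830.

830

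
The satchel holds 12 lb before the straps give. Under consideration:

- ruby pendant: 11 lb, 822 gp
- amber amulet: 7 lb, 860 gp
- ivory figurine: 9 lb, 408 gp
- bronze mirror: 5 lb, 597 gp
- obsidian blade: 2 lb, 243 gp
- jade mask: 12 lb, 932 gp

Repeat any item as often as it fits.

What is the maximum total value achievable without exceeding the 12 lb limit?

Greedy by ratio would take amber amulet + 2×obsidian blade: 11 lb used, total 1346.
Replace amber amulet with 4×obsidian blade: the trade gains 112 net, giving 1458 at 12 lb.
Every other selection either busts 12 lb or fails to beat 1458.

1458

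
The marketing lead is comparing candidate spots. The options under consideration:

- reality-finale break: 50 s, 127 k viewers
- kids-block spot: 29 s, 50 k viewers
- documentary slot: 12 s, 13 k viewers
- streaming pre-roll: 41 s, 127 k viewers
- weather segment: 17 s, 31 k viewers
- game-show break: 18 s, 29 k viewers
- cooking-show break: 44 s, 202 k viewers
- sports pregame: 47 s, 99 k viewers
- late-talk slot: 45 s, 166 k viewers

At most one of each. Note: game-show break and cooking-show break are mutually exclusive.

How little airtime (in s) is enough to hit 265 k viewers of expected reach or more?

85

Need the lightest bundle worth ≥ 265.
kids-block spot + documentary slot + cooking-show break reaches 265 using 85 s.
No combination under 85 s hits 265.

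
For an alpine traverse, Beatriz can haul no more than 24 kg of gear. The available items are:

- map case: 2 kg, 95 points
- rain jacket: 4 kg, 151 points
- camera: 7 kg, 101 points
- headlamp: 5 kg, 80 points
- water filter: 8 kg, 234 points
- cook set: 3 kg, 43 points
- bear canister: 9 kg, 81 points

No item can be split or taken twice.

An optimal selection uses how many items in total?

5

The maximum utility within 24 kg is 624.
map case + rain jacket + camera + water filter + cook set hits 624 at 24 kg.
Any selection reaching 624 contains exactly 5 items.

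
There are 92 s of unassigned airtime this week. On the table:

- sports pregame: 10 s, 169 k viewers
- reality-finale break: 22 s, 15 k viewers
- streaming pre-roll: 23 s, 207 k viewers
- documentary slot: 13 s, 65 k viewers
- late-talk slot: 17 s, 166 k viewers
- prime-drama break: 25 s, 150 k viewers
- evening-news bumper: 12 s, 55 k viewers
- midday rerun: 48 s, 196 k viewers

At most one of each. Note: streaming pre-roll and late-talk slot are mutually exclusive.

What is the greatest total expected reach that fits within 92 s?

646

Taking sports pregame + streaming pre-roll + documentary slot + prime-drama break + evening-news bumper: 83 s used, 646 in expected reach.
The closest alternative, sports pregame + documentary slot + late-talk slot + prime-drama break + evening-news bumper, reaches only 605.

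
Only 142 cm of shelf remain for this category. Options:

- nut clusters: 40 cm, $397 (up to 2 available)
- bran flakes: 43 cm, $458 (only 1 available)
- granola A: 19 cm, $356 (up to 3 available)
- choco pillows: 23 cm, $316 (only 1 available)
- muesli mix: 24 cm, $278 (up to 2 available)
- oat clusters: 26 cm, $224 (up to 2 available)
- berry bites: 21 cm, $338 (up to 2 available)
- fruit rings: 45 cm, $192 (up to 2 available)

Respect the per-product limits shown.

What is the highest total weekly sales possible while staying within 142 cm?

2202

Filling by ratio: 3×granola A + choco pillows + 2×berry bites for 2060, with 20 cm left unused.
The 23 cm tied up in choco pillows is better spent on bran flakes — total rises to 2202 (142 cm).
Nothing else within 142 cm beats 2202.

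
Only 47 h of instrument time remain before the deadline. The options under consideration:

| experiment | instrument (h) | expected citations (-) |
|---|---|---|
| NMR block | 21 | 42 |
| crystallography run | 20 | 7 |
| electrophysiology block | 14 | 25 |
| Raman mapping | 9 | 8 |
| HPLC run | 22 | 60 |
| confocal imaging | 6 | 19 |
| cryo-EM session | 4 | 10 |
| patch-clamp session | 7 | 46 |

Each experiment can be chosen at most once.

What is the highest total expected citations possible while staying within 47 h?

Ranking by ratio (expected citations/h): patch-clamp session 6.57, confocal imaging 3.17, HPLC run 2.73, cryo-EM session 2.50.
The ratio heuristic lands on HPLC run + confocal imaging + cryo-EM session + patch-clamp session (135) but leaves 8 h idle.
Replace confocal imaging with electrophysiology block: the trade gains 6 net, giving 141 at 47 h.

141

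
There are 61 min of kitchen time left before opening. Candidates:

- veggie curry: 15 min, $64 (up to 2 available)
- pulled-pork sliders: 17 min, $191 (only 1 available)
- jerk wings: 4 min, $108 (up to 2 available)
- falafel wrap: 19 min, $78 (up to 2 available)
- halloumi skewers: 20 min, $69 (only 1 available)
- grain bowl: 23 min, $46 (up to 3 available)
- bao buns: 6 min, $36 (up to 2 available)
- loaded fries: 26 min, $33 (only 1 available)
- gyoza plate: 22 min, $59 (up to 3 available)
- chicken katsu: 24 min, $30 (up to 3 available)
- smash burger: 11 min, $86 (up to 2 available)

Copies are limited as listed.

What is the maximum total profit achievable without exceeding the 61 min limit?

The ratio ordering already packs tightly: pulled-pork sliders + 2×jerk wings + 2×bao buns + 2×smash burger, 59 min, 651.
The spare 2 min is too small for any remaining dish, and no exchange beats 651.

651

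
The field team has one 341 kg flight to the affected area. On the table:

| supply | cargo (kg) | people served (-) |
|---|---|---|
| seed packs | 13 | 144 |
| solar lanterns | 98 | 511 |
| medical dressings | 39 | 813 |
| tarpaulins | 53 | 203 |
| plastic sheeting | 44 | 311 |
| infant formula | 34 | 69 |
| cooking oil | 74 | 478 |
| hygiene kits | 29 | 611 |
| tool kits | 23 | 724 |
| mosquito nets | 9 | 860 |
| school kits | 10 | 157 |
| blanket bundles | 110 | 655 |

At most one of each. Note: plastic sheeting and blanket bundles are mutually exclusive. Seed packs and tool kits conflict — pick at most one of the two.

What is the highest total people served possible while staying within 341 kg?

Density check — mosquito nets 95.56, tool kits 31.48, hygiene kits 21.07, medical dressings 20.85 are the best per kg.
Solar lanterns + medical dressings + plastic sheeting + cooking oil + hygiene kits + tool kits + mosquito nets + school kits uses 326 of the 341 kg and totals 4465.
Runner-up medical dressings + infant formula + cooking oil + hygiene kits + tool kits + mosquito nets + school kits + blanket bundles tops out at 4367.

4465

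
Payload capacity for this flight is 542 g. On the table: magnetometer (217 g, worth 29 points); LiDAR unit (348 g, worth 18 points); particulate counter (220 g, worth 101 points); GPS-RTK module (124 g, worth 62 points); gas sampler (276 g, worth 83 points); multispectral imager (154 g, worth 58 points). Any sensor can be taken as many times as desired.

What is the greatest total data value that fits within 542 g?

248

Taking 4×GPS-RTK module: 496 g used, 248 in data value.
The spare 46 g is too small for any remaining sensor, and no exchange beats 248.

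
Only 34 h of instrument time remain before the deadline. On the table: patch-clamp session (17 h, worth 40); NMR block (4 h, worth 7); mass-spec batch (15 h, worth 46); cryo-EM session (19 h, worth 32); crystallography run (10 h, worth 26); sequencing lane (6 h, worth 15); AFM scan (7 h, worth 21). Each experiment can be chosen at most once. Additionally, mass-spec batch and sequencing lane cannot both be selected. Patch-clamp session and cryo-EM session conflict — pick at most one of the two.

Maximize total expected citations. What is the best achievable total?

Best packing: mass-spec batch + crystallography run + AFM scan — 32 h, 93 total.
The spare 2 h is too small for any remaining experiment, and no feasible exchange beats 93.

93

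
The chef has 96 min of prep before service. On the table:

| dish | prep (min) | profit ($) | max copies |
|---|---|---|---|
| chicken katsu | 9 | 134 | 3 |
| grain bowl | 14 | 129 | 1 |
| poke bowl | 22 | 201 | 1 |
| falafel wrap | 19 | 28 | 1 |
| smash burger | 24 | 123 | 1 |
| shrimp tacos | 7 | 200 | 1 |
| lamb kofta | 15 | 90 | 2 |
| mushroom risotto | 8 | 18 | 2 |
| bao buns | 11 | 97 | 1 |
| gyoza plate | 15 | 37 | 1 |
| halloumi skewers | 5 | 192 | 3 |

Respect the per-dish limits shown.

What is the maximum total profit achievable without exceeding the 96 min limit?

1605

3×chicken katsu + grain bowl + poke bowl + shrimp tacos + bao buns + 3×halloumi skewers uses 96 of the 96 min and totals 1605.
Nothing else within 96 min beats 1605.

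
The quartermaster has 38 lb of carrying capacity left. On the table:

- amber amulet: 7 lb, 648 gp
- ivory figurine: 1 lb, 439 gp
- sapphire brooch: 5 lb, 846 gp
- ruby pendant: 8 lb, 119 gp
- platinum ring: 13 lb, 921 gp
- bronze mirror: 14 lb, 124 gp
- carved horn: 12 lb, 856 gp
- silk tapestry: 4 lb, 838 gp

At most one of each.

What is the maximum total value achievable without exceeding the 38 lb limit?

Taking the top-ratio items first gives amber amulet + ivory figurine + sapphire brooch + ruby pendant + carved horn + silk tapestry for 3746 (37 lb).
Replace amber amulet and ruby pendant with platinum ring: the trade gains 154 net, giving 3900 at 35 lb.
The spare 3 lb is too small for any remaining item, and no exchange beats 3900.

3900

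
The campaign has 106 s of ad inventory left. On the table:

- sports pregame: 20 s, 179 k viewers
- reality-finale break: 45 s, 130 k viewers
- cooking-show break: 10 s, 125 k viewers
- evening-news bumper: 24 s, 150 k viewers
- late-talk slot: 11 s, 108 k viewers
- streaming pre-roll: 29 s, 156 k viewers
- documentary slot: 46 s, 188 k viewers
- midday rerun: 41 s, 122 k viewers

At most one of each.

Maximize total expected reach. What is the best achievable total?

718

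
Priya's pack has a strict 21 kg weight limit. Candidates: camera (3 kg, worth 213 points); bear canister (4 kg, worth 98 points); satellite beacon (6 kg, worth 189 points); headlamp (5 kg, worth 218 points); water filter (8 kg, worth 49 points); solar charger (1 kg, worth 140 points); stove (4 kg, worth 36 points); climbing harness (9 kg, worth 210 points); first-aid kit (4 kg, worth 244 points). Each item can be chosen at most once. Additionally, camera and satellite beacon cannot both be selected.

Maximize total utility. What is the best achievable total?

949

Density check — solar charger 140.00, camera 71.00, first-aid kit 61.00, headlamp 43.60 are the best per kg.
Camera + bear canister + headlamp + solar charger + stove + first-aid kit uses 21 of the 21 kg and totals 949.
Next best is camera + bear canister + headlamp + solar charger + first-aid kit at 913 (17 kg) — short by 36.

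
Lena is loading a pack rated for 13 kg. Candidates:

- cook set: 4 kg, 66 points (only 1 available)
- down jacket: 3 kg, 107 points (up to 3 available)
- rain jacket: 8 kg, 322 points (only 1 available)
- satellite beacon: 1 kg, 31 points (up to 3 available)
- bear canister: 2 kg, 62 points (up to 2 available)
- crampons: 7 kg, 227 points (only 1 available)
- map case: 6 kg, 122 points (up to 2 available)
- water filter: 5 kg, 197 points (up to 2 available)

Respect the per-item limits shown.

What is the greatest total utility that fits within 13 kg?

519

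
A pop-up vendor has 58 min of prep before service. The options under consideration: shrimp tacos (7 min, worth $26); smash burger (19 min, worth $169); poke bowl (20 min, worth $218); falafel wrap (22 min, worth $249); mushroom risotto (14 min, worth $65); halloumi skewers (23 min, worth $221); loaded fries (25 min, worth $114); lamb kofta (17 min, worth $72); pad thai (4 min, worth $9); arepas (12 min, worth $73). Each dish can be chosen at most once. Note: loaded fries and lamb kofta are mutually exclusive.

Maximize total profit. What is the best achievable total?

549

The ratio ordering already packs tightly: poke bowl + falafel wrap + pad thai + arepas, 58 min, 549.
An exhaustive check of the 1024 subsets confirms 549.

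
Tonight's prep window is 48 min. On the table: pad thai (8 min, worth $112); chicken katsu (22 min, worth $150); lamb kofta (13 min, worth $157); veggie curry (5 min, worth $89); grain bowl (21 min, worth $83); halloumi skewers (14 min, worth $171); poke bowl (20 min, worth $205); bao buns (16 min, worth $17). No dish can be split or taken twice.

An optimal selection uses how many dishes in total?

4

The maximum profit within 48 min is 577.
One optimal bundle: pad thai + veggie curry + halloumi skewers + poke bowl (47 min).
Every optimal selection uses 4 dishes.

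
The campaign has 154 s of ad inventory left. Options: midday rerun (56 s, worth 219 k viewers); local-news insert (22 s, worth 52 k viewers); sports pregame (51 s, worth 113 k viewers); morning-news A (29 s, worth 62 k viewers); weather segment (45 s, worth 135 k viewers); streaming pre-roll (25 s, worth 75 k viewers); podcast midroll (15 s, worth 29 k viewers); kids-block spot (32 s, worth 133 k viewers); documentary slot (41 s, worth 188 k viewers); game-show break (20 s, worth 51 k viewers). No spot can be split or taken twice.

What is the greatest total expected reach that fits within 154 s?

615

Ranking by ratio (expected reach/s): documentary slot 4.59, kids-block spot 4.16, midday rerun 3.91.
Best packing: midday rerun + streaming pre-roll + kids-block spot + documentary slot — 154 s, 615 total.
Runner-up midday rerun + local-news insert + kids-block spot + documentary slot tops out at 592.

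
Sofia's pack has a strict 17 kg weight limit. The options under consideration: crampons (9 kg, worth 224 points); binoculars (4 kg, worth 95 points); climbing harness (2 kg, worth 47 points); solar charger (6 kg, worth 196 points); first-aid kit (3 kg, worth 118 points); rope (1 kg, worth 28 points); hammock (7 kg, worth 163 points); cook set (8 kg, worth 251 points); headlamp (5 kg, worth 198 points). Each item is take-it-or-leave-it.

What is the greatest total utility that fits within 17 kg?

By utility per kg: headlamp 39.60, first-aid kit 39.33, solar charger 32.67, cook set 31.38 lead.
Greedy by ratio would take climbing harness + solar charger + first-aid kit + rope + headlamp: 17 kg used, total 587.
The 8 kg tied up in climbing harness and solar charger is better spent on cook set — total rises to 595 (17 kg).

595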